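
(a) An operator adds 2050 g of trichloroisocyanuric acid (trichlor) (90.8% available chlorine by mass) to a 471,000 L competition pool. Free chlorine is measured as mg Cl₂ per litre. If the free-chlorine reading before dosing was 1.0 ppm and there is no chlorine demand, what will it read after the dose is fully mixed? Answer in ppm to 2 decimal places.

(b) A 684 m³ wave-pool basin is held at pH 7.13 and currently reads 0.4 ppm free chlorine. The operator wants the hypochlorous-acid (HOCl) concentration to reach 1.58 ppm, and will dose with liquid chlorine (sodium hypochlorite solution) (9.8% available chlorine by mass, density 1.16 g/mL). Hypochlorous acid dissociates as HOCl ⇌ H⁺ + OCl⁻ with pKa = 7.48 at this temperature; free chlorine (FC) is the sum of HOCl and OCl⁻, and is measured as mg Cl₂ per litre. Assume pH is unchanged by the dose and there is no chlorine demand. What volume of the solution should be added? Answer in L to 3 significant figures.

(a) Available chlorine delivered: 2050 g × 0.908 = 1861 g as Cl₂.
(a) Concentration rise: 1861 g / 471,000 L = 3.952 mg/L = 3.95 ppm.
(a) Final FC: 1.0 + 3.95 = 4.95 ppm.

(b) Volume: 684 m³ = 684,000 L.
(b) [OCl⁻]/[HOCl] = 10^(pH − pKa) = 10^(7.13 − 7.48) = 0.4467; fraction as HOCl = 1/(1 + 0.4467) = 0.6912.
(b) Free chlorine required for 1.58 ppm HOCl: 1.58 / 0.6912 = 2.286 ppm.
(b) FC to add: 2.286 − 0.4 = 1.886 mg/L as Cl₂.
(b) Cl₂ equivalent: 1.886 mg/L × 684,000 L = 1290 g.
(b) Product at 9.8% available Cl: 1290 / 0.098 = 13,160 g.
(b) Volume: 13,160 g ÷ 1.16 g/mL = 11,350 mL.

(a) 4.95 ppm; (b) 11.3 L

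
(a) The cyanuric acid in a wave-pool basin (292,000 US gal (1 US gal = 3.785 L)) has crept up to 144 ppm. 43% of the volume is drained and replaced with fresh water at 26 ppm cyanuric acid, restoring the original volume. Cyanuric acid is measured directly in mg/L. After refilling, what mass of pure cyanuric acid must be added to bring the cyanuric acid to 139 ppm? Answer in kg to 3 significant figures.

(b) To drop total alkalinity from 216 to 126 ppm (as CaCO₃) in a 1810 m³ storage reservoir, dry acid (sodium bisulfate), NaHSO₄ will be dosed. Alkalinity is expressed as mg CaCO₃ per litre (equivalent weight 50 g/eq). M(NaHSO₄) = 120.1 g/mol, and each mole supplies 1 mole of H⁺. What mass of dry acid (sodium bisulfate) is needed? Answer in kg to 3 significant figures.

(a) 50.6 kg; (b) 391 kg

(a) Volume: 292,000 US gal × 3.785 L/gal = 1,105,220 L.
(a) After draining 43% and refilling: 144 × 0.57 + 26 × 0.43 = 93.26 ppm.
(a) Deficit to target: 139 − 93.26 = 45.74 mg/L.
(a) Mass: 45.74 mg/L × 1,105,220 L = 50,550 g cyanuric acid.

(b) Volume: 1810 m³ = 1,810,000 L.
(b) Alkalinity to neutralize: (216 − 126) = 90 mg/L as CaCO₃ × 1,810,000 L = 162,900 g as CaCO₃.
(b) Equivalents of H⁺ required: 162,900 ÷ 50 g/eq = 3258 eq = 3258 mol NaHSO₄.
(b) Mass of NaHSO₄: 3258 × 120.1 = 391,300 g.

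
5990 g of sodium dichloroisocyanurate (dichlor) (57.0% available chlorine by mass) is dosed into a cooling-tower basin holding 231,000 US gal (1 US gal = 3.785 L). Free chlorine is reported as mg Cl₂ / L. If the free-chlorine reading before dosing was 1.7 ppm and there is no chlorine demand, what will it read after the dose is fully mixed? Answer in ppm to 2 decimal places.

5.61 ppm

Volume: 231,000 US gal × 3.785 L/gal = 874,335 L.
Available chlorine delivered: 5990 g × 0.57 = 3414 g as Cl₂.
Concentration rise: 3414 g / 874,335 L = 3.905 mg/L = 3.91 ppm.
Final FC: 1.7 + 3.91 = 5.61 ppm.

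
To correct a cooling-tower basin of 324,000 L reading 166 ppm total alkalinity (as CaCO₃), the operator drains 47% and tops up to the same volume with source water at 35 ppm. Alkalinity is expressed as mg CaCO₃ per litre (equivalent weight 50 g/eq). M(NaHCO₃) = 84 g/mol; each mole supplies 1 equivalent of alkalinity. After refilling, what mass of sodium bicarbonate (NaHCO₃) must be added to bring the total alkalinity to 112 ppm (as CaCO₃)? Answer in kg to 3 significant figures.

After draining 47% and refilling: 166 × 0.53 + 35 × 0.47 = 104.43 ppm.
Deficit to target: 112 − 104.43 = 7.57 mg/L.
As CaCO₃: 7.57 mg/L × 324,000 L = 2453 g; ÷ 50 g/eq ÷ 1 = 49.05 mol NaHCO₃.
Mass: 49.05 × 84 = 4121 g.

4.12 kg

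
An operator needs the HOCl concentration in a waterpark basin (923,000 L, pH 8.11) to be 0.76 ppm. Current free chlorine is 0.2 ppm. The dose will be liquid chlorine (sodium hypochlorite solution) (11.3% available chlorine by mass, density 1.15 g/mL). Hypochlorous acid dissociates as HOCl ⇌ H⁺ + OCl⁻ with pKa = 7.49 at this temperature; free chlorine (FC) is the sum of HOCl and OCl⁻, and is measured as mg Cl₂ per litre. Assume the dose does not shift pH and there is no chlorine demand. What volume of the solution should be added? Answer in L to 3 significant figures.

[OCl⁻]/[HOCl] = 10^(pH − pKa) = 10^(8.11 − 7.49) = 4.169; fraction as HOCl = 1/(1 + 4.169) = 0.1935.
Free chlorine required for 0.76 ppm HOCl: 0.76 / 0.1935 = 3.928 ppm.
FC to add: 3.928 − 0.2 = 3.728 mg/L as Cl₂.
Cl₂ equivalent: 3.728 mg/L × 923,000 L = 3441 g.
Product at 11.3% available Cl: 3441 / 0.113 = 30,450 g.
Volume: 30,450 g ÷ 1.15 g/mL = 26,480 mL.

26.5 L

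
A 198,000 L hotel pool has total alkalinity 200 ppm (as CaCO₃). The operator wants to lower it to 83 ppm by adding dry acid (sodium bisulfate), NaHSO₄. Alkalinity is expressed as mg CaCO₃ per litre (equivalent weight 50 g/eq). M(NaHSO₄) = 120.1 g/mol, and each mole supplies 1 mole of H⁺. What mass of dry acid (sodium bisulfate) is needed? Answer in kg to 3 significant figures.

Alkalinity to neutralize: (200 − 83) = 117 mg/L as CaCO₃ × 198,000 L = 23,170 g as CaCO₃.
Equivalents of H⁺ required: 23,170 ÷ 50 g/eq = 463.3 eq = 463.3 mol NaHSO₄.
Mass of NaHSO₄: 463.3 × 120.1 = 55,640 g.

55.6 kg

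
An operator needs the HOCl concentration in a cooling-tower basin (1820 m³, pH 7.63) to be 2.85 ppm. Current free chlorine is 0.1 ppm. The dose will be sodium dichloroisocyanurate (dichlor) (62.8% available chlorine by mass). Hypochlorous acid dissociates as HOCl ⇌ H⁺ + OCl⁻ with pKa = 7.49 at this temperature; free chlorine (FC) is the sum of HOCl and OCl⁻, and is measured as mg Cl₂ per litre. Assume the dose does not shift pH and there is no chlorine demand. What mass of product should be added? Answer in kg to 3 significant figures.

Volume: 1820 m³ = 1,820,000 L.
[OCl⁻]/[HOCl] = 10^(pH − pKa) = 10^(7.63 − 7.49) = 1.38; fraction as HOCl = 1/(1 + 1.38) = 0.4201.
Free chlorine required for 2.85 ppm HOCl: 2.85 / 0.4201 = 6.784 ppm.
FC to add: 6.784 − 0.1 = 6.684 mg/L as Cl₂.
Cl₂ equivalent: 6.684 mg/L × 1,820,000 L = 12,170 g.
Product at 62.8% available Cl: 12,170 / 0.628 = 19,370 g.

19.4 kg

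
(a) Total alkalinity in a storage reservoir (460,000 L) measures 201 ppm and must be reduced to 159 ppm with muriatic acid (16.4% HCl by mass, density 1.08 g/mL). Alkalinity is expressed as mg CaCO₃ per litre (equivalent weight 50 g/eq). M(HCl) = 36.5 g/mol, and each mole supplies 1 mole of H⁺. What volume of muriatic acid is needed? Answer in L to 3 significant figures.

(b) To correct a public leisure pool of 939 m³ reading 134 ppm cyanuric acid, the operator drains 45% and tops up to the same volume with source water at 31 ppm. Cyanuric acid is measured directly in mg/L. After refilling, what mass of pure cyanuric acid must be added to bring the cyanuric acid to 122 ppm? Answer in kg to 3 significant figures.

(a) Alkalinity to neutralize: (201 − 159) = 42 mg/L as CaCO₃ × 460,000 L = 19,320 g as CaCO₃.
(a) Equivalents of H⁺ required: 19,320 ÷ 50 g/eq = 386.4 eq = 386.4 mol HCl.
(a) Mass of HCl: 386.4 × 36.5 = 14,100 g.
(a) Mass of 16.4% solution: 14,100 / 0.164 = 86,000 g.
(a) Volume: 86,000 g ÷ 1.08 g/mL = 79,630 mL.

(b) Volume: 939 m³ = 939,000 L.
(b) After draining 45% and refilling: 134 × 0.55 + 31 × 0.45 = 87.65 ppm.
(b) Deficit to target: 122 − 87.65 = 34.35 mg/L.
(b) Mass: 34.35 mg/L × 939,000 L = 32,250 g cyanuric acid.

(a) 79.6 L; (b) 32.3 kg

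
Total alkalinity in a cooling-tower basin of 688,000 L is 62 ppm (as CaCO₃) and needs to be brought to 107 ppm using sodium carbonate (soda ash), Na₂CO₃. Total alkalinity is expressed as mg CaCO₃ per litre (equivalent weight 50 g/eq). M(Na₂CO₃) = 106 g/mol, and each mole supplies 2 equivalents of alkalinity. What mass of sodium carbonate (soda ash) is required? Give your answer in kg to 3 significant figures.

Alkalinity to add: (107 − 62) = 45 mg/L as CaCO₃ × 688,000 L = 30,960 g as CaCO₃.
Equivalents: 30,960 g ÷ 50 g/eq = 619.2 eq.
Each mole of Na₂CO₃ supplies 2 eq, so 619.2 / 2 = 309.6 mol.
Mass: 309.6 mol × 106 g/mol = 32,820 g.

32.8 kg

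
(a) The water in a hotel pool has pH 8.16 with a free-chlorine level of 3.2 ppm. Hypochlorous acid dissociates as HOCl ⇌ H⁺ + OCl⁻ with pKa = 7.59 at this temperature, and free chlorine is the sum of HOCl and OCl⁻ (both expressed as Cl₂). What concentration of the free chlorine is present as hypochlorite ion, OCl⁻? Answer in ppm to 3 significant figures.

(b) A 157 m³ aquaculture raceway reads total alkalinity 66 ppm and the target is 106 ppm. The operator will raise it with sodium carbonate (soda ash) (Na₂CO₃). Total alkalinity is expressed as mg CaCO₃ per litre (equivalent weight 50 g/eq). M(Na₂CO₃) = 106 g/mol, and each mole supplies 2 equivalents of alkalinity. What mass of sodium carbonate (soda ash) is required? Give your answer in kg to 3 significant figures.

(a) 2.52 ppm; (b) 6.66 kg

(a) [OCl⁻]/[HOCl] = 10^(pH − pKa) = 10^(8.16 − 7.59) = 10^0.57 = 3.715.
(a) Fraction as HOCl = 1 / (1 + 3.715) = 0.2121.
(a) OCl⁻ = (1 − 0.2121) × 3.2 ppm = 2.521 ppm.

(b) Volume: 157 m³ = 157,000 L.
(b) Alkalinity to add: (106 − 66) = 40 mg/L as CaCO₃ × 157,000 L = 6280 g as CaCO₃.
(b) Equivalents: 6280 g ÷ 50 g/eq = 125.6 eq.
(b) Each mole of Na₂CO₃ supplies 2 eq, so 125.6 / 2 = 62.8 mol.
(b) Mass: 62.8 mol × 106 g/mol = 6657 g.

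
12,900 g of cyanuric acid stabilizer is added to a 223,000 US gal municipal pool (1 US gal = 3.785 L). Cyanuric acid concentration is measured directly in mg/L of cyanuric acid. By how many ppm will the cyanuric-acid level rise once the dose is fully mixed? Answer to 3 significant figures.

15.3 ppm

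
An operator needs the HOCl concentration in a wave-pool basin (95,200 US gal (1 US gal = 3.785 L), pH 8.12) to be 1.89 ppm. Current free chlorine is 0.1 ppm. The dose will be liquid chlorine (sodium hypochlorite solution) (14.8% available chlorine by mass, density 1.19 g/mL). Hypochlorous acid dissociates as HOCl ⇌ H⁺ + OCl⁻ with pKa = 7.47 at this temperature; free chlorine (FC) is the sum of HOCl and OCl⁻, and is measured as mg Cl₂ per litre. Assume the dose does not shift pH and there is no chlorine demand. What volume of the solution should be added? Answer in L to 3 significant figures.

Volume: 95,200 US gal × 3.785 L/gal = 360,332 L.
[OCl⁻]/[HOCl] = 10^(pH − pKa) = 10^(8.12 − 7.47) = 4.467; fraction as HOCl = 1/(1 + 4.467) = 0.1829.
Free chlorine required for 1.89 ppm HOCl: 1.89 / 0.1829 = 10.33 ppm.
FC to add: 10.33 − 0.1 = 10.23 mg/L as Cl₂.
Cl₂ equivalent: 10.23 mg/L × 360,332 L = 3687 g.
Product at 14.8% available Cl: 3687 / 0.148 = 24,910 g.
Volume: 24,910 g ÷ 1.19 g/mL = 20,930 mL.

20.9 L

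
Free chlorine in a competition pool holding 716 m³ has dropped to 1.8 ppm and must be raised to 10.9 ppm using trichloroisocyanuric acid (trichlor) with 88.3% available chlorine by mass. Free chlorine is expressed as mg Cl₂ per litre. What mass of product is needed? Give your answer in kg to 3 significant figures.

7.38 kg

Volume: 716 m³ = 716,000 L.
Chlorine deficit: 10.9 − 1.8 = 9.1 ppm = 9.1 mg/L as Cl₂.
Cl₂ equivalent needed: 9.1 mg/L × 716,000 L = 6,516,000 mg = 6516 g.
Product at 88.3% available chlorine: 6516 / 0.883 = 7379 g.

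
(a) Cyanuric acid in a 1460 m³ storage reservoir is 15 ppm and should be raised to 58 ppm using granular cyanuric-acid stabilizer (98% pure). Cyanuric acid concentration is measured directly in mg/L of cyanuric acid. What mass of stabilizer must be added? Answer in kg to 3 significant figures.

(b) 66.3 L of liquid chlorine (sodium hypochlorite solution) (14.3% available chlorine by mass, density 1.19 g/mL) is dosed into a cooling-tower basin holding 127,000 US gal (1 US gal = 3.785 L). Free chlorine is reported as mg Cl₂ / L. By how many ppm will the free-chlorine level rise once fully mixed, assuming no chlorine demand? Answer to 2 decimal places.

(a) 64.1 kg; (b) 23.47 ppm

(a) Volume: 1460 m³ = 1,460,000 L.
(a) CYA to add: (58 − 15) = 43 mg/L × 1,460,000 L = 62,780 g cyanuric acid.
(a) At 98% purity: 62,780 / 0.98 = 64,060 g product.

(b) Volume: 127,000 US gal × 3.785 L/gal = 480,695 L.
(b) Mass of solution: 66.3 L × 1000 mL/L × 1.19 g/mL = 78,900 g.
(b) Available chlorine delivered: 78,900 g × 0.143 = 11,280 g as Cl₂.
(b) Concentration rise: 11,280 g / 480,695 L = 23.47 mg/L = 23.47 ppm.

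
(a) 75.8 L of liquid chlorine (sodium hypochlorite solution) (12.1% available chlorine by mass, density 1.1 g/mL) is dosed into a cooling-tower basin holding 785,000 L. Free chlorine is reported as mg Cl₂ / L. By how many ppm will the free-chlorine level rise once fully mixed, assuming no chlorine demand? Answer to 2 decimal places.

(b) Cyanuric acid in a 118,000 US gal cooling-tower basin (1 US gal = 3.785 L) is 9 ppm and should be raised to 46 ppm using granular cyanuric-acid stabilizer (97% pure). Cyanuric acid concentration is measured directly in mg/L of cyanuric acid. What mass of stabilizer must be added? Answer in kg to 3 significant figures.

(a) 12.85 ppm; (b) 17.0 kg

(a) Mass of solution: 75.8 L × 1000 mL/L × 1.1 g/mL = 83,380 g.
(a) Available chlorine delivered: 83,380 g × 0.121 = 10,090 g as Cl₂.
(a) Concentration rise: 10,090 g / 785,000 L = 12.85 mg/L = 12.85 ppm.

(b) Volume: 118,000 US gal × 3.785 L/gal = 446,630 L.
(b) CYA to add: (46 − 9) = 37 mg/L × 446,630 L = 16,530 g cyanuric acid.
(b) At 97% purity: 16,530 / 0.97 = 17,040 g product.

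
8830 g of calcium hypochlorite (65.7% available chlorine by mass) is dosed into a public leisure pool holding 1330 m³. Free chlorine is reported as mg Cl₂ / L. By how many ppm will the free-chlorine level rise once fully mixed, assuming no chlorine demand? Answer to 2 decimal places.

Volume: 1330 m³ = 1,330,000 L.
Available chlorine delivered: 8830 g × 0.657 = 5801 g as Cl₂.
Concentration rise: 5801 g / 1,330,000 L = 4.362 mg/L = 4.36 ppm.

4.36 ppm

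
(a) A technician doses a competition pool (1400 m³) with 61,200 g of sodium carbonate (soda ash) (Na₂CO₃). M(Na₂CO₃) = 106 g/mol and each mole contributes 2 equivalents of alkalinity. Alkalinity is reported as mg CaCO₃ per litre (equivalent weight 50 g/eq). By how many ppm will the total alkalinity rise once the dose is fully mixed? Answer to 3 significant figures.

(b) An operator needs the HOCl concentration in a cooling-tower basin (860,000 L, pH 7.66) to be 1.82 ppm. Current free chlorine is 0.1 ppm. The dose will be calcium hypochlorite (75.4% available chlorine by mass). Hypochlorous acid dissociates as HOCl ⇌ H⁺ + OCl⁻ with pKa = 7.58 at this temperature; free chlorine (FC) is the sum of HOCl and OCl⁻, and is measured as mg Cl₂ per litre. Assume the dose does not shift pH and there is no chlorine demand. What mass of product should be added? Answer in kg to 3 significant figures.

(a) 41.2 ppm; (b) 4.46 kg

(a) Volume: 1400 m³ = 1,400,000 L.
(a) Moles of Na₂CO₃: 61,200 g ÷ 106 g/mol = 577.4 mol → 1155 eq of alkalinity.
(a) As CaCO₃: 1155 eq × 50 g/eq = 57,740 g.
(a) Rise: 57,740 g / 1,400,000 L × 1000 = 41.24 mg/L.

(b) [OCl⁻]/[HOCl] = 10^(pH − pKa) = 10^(7.66 − 7.58) = 1.202; fraction as HOCl = 1/(1 + 1.202) = 0.4541.
(b) Free chlorine required for 1.82 ppm HOCl: 1.82 / 0.4541 = 4.008 ppm.
(b) FC to add: 4.008 − 0.1 = 3.908 mg/L as Cl₂.
(b) Cl₂ equivalent: 3.908 mg/L × 860,000 L = 3361 g.
(b) Product at 75.4% available Cl: 3361 / 0.754 = 4458 g.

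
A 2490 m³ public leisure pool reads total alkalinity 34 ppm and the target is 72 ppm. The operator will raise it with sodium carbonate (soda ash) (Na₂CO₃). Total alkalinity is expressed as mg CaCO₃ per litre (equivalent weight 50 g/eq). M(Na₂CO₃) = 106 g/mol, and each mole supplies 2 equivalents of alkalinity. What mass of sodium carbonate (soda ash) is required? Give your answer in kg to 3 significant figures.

Volume: 2490 m³ = 2,490,000 L.
Alkalinity to add: (72 − 34) = 38 mg/L as CaCO₃ × 2,490,000 L = 94,620 g as CaCO₃.
Equivalents: 94,620 g ÷ 50 g/eq = 1892 eq.
Each mole of Na₂CO₃ supplies 2 eq, so 1892 / 2 = 946.2 mol.
Mass: 946.2 mol × 106 g/mol = 100,300 g.

100 kg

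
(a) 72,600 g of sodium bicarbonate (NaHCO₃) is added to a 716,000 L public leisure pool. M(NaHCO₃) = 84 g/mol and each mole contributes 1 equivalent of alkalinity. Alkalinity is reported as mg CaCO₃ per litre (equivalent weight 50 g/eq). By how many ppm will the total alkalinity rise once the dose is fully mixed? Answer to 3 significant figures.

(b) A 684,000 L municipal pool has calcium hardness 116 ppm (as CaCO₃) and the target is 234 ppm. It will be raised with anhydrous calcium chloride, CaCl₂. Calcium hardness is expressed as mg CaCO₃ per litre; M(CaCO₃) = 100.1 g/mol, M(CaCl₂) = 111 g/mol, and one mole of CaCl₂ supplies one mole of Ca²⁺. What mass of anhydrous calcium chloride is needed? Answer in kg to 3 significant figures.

(a) Moles of NaHCO₃: 72,600 g ÷ 84 g/mol = 864.3 mol → 864.3 eq of alkalinity.
(a) As CaCO₃: 864.3 eq × 50 g/eq = 43,210 g.
(a) Rise: 43,210 g / 716,000 L × 1000 = 60.36 mg/L.

(b) Hardness to add: (234 − 116) = 118 mg/L as CaCO₃ × 684,000 L = 80,710 g as CaCO₃.
(b) Moles of Ca²⁺ (1 mol Ca²⁺ ≡ 1 mol CaCO₃): 80,710 / 100.1 g/mol = 806.3 mol.
(b) Mass of CaCl₂: 806.3 × 111 = 89,500 g.

(a) 60.4 ppm; (b) 89.5 kg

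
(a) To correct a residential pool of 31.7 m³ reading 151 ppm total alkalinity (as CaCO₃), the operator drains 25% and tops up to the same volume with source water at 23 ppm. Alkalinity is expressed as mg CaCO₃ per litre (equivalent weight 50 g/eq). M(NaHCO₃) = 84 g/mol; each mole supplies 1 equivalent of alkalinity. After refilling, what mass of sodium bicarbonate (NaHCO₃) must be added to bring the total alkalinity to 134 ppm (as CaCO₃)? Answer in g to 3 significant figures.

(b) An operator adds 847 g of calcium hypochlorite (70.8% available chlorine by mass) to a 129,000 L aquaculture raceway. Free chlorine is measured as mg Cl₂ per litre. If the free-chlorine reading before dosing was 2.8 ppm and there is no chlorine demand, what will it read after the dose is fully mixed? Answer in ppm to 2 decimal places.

(a) 799 g; (b) 7.45 ppm

(a) Volume: 31.7 m³ = 31,700 L.
(a) After draining 25% and refilling: 151 × 0.75 + 23 × 0.25 = 119 ppm.
(a) Deficit to target: 134 − 119 = 15 mg/L.
(a) As CaCO₃: 15 mg/L × 31,700 L = 475.5 g; ÷ 50 g/eq ÷ 1 = 9.51 mol NaHCO₃.
(a) Mass: 9.51 × 84 = 798.8 g.

(b) Available chlorine delivered: 847 g × 0.708 = 599.7 g as Cl₂.
(b) Concentration rise: 599.7 g / 129,000 L = 4.649 mg/L = 4.65 ppm.
(b) Final FC: 2.8 + 4.65 = 7.45 ppm.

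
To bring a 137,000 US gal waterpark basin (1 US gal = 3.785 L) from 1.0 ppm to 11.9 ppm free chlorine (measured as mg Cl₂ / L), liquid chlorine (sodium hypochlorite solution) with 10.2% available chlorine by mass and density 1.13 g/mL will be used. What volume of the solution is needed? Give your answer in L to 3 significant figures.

Volume: 137,000 US gal × 3.785 L/gal = 518,545 L.
Chlorine deficit: 11.9 − 1.0 = 10.9 ppm = 10.9 mg/L as Cl₂.
Cl₂ equivalent needed: 10.9 mg/L × 518,545 L = 5,652,000 mg = 5652 g.
Product at 10.2% available chlorine: 5652 / 0.102 = 55,410 g.
Volume at density 1.13 g/mL: 55,410 g ÷ 1.13 g/mL = 49,040 mL.

49.0 L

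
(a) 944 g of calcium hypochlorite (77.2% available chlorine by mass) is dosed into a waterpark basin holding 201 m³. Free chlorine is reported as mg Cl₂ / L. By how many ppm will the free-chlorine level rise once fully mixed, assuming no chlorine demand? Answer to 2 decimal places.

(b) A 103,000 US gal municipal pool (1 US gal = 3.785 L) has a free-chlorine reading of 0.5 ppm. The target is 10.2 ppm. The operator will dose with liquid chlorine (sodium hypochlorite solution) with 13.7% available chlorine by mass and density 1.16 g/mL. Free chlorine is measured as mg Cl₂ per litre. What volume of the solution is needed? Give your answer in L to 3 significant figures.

(a) Volume: 201 m³ = 201,000 L.
(a) Available chlorine delivered: 944 g × 0.772 = 728.8 g as Cl₂.
(a) Concentration rise: 728.8 g / 201,000 L = 3.626 mg/L = 3.63 ppm.

(b) Volume: 103,000 US gal × 3.785 L/gal = 389,855 L.
(b) Chlorine deficit: 10.2 − 0.5 = 9.7 ppm = 9.7 mg/L as Cl₂.
(b) Cl₂ equivalent needed: 9.7 mg/L × 389,855 L = 3,782,000 mg = 3782 g.
(b) Product at 13.7% available chlorine: 3782 / 0.137 = 27,600 g.
(b) Volume at density 1.16 g/mL: 27,600 g ÷ 1.16 g/mL = 23,800 mL.

(a) 3.63 ppm; (b) 23.8 L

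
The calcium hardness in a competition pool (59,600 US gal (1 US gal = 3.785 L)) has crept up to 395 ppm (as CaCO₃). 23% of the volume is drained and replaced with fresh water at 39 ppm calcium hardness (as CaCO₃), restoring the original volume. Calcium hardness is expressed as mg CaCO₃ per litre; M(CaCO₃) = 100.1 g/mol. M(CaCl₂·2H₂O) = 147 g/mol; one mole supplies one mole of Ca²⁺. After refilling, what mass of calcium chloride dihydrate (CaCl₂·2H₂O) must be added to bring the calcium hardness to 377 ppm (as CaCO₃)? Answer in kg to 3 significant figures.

Volume: 59,600 US gal × 3.785 L/gal = 225,586 L.
After draining 23% and refilling: 395 × 0.77 + 39 × 0.23 = 313.12 ppm.
Deficit to target: 377 − 313.12 = 63.88 mg/L.
As CaCO₃: 63.88 mg/L × 225,586 L = 14,410 g; ÷ 100.1 = 144 mol Ca²⁺.
Mass: 144 × 147 = 21,160 g.

21.2 kg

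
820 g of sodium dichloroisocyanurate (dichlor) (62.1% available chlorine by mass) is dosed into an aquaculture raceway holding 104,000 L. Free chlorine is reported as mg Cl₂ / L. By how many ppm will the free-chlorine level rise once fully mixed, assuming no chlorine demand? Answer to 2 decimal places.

Available chlorine delivered: 820 g × 0.621 = 509.2 g as Cl₂.
Concentration rise: 509.2 g / 104,000 L = 4.896 mg/L = 4.90 ppm.

4.90 ppm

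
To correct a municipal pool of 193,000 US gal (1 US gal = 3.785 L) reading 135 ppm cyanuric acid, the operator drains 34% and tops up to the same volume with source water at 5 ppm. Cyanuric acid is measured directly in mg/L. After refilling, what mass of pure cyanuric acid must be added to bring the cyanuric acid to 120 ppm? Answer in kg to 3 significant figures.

21.3 kg

Volume: 193,000 US gal × 3.785 L/gal = 730,505 L.
After draining 34% and refilling: 135 × 0.66 + 5 × 0.34 = 90.8 ppm.
Deficit to target: 120 − 90.8 = 29.2 mg/L.
Mass: 29.2 mg/L × 730,505 L = 21,330 g cyanuric acid.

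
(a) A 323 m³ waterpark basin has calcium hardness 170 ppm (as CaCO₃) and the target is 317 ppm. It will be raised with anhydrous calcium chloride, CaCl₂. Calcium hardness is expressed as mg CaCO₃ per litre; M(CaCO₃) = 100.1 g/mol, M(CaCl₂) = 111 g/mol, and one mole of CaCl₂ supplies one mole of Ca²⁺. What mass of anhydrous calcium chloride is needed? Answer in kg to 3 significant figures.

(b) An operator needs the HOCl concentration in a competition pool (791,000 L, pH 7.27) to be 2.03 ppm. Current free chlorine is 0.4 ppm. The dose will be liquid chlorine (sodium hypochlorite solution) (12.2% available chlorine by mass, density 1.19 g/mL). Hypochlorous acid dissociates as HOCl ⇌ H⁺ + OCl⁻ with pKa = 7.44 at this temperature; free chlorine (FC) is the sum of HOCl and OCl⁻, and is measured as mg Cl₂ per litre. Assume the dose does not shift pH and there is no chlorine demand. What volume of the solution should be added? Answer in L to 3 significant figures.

(a) Volume: 323 m³ = 323,000 L.
(a) Hardness to add: (317 − 170) = 147 mg/L as CaCO₃ × 323,000 L = 47,480 g as CaCO₃.
(a) Moles of Ca²⁺ (1 mol Ca²⁺ ≡ 1 mol CaCO₃): 47,480 / 100.1 g/mol = 474.3 mol.
(a) Mass of CaCl₂: 474.3 × 111 = 52,650 g.

(b) [OCl⁻]/[HOCl] = 10^(pH − pKa) = 10^(7.27 − 7.44) = 0.6761; fraction as HOCl = 1/(1 + 0.6761) = 0.5966.
(b) Free chlorine required for 2.03 ppm HOCl: 2.03 / 0.5966 = 3.402 ppm.
(b) FC to add: 3.402 − 0.4 = 3.002 mg/L as Cl₂.
(b) Cl₂ equivalent: 3.002 mg/L × 791,000 L = 2375 g.
(b) Product at 12.2% available Cl: 2375 / 0.122 = 19,470 g.
(b) Volume: 19,470 g ÷ 1.19 g/mL = 16,360 mL.

(a) 52.7 kg; (b) 16.4 L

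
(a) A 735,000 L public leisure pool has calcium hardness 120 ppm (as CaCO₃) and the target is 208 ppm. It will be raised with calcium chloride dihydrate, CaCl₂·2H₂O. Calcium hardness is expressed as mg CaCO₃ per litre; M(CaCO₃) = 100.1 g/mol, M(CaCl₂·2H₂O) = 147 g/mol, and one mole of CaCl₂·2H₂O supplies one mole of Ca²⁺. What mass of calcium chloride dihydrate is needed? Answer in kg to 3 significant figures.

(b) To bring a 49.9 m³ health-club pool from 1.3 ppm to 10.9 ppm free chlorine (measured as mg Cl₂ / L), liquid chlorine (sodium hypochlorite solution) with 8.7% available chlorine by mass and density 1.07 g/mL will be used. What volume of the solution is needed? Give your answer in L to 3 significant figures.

(a) Hardness to add: (208 − 120) = 88 mg/L as CaCO₃ × 735,000 L = 64,680 g as CaCO₃.
(a) Moles of Ca²⁺ (1 mol Ca²⁺ ≡ 1 mol CaCO₃): 64,680 / 100.1 g/mol = 646.2 mol.
(a) Mass of CaCl₂·2H₂O: 646.2 × 147 = 94,980 g.

(b) Volume: 49.9 m³ = 49,900 L.
(b) Chlorine deficit: 10.9 − 1.3 = 9.6 ppm = 9.6 mg/L as Cl₂.
(b) Cl₂ equivalent needed: 9.6 mg/L × 49,900 L = 479,000 mg = 479 g.
(b) Product at 8.7% available chlorine: 479 / 0.087 = 5506 g.
(b) Volume at density 1.07 g/mL: 5506 g ÷ 1.07 g/mL = 5146 mL.

(a) 95.0 kg; (b) 5.15 L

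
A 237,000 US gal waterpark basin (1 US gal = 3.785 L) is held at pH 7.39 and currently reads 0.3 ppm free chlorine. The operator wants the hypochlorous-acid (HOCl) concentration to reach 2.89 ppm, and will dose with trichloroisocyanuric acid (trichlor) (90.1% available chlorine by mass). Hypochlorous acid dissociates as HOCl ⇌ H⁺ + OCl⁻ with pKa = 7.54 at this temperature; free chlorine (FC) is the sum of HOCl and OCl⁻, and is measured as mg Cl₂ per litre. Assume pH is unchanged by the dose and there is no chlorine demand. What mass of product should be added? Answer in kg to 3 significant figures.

Volume: 237,000 US gal × 3.785 L/gal = 897,045 L.
[OCl⁻]/[HOCl] = 10^(pH − pKa) = 10^(7.39 − 7.54) = 0.7079; fraction as HOCl = 1/(1 + 0.7079) = 0.5855.
Free chlorine required for 2.89 ppm HOCl: 2.89 / 0.5855 = 4.936 ppm.
FC to add: 4.936 − 0.3 = 4.636 mg/L as Cl₂.
Cl₂ equivalent: 4.636 mg/L × 897,045 L = 4159 g.
Product at 90.1% available Cl: 4159 / 0.901 = 4616 g.

4.62 kg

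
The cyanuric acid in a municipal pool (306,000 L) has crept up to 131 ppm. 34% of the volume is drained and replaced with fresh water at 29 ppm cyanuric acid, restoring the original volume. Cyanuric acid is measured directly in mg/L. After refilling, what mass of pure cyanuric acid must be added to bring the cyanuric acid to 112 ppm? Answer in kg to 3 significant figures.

4.80 kg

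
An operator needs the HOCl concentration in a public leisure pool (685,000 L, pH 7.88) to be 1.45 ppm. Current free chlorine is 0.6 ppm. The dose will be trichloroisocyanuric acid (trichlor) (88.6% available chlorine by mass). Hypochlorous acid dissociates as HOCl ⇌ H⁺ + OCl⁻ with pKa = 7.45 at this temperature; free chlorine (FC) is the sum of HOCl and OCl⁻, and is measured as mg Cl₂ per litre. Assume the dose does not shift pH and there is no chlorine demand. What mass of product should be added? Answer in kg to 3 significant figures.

3.67 kg

[OCl⁻]/[HOCl] = 10^(pH − pKa) = 10^(7.88 − 7.45) = 2.692; fraction as HOCl = 1/(1 + 2.692) = 0.2709.
Free chlorine required for 1.45 ppm HOCl: 1.45 / 0.2709 = 5.353 ppm.
FC to add: 5.353 − 0.6 = 4.753 mg/L as Cl₂.
Cl₂ equivalent: 4.753 mg/L × 685,000 L = 3256 g.
Product at 88.6% available Cl: 3256 / 0.886 = 3675 g.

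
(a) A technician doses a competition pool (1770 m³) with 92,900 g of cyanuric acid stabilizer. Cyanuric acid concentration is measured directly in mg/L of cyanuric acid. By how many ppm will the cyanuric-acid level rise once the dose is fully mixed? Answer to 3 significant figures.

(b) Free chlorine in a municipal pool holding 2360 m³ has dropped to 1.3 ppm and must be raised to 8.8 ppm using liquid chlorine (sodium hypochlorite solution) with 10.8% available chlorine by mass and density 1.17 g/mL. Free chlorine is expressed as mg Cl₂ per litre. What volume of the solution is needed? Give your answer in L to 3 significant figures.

(a) 52.5 ppm; (b) 140 L

(a) Volume: 1770 m³ = 1,770,000 L.
(a) Rise: 92,900 g / 1,770,000 L × 1000 = 52.49 mg/L.

(b) Volume: 2360 m³ = 2,360,000 L.
(b) Chlorine deficit: 8.8 − 1.3 = 7.5 ppm = 7.5 mg/L as Cl₂.
(b) Cl₂ equivalent needed: 7.5 mg/L × 2,360,000 L = 17,700,000 mg = 17,700 g.
(b) Product at 10.8% available chlorine: 17,700 / 0.108 = 163,900 g.
(b) Volume at density 1.17 g/mL: 163,900 g ÷ 1.17 g/mL = 140,100 mL.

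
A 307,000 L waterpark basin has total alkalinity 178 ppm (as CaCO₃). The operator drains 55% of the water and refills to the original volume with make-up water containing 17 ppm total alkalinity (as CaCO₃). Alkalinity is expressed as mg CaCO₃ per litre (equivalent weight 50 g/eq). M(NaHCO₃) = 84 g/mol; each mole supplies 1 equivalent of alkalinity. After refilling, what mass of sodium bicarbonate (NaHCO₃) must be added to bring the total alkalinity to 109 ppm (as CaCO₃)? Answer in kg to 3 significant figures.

10.1 kg

After draining 55% and refilling: 178 × 0.45 + 17 × 0.55 = 89.45 ppm.
Deficit to target: 109 − 89.45 = 19.55 mg/L.
As CaCO₃: 19.55 mg/L × 307,000 L = 6002 g; ÷ 50 g/eq ÷ 1 = 120 mol NaHCO₃.
Mass: 120 × 84 = 10,080 g.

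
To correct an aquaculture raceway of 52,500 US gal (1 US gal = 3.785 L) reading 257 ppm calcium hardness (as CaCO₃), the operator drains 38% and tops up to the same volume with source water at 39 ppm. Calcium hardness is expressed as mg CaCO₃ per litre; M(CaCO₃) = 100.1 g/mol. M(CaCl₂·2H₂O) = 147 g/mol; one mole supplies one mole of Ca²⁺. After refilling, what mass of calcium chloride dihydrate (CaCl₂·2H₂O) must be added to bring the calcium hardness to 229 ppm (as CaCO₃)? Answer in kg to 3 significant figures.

Volume: 52,500 US gal × 3.785 L/gal = 198,712 L.
After draining 38% and refilling: 257 × 0.62 + 39 × 0.38 = 174.16 ppm.
Deficit to target: 229 − 174.16 = 54.84 mg/L.
As CaCO₃: 54.84 mg/L × 198,712 L = 10,900 g; ÷ 100.1 = 108.9 mol Ca²⁺.
Mass: 108.9 × 147 = 16,000 g.

16.0 kg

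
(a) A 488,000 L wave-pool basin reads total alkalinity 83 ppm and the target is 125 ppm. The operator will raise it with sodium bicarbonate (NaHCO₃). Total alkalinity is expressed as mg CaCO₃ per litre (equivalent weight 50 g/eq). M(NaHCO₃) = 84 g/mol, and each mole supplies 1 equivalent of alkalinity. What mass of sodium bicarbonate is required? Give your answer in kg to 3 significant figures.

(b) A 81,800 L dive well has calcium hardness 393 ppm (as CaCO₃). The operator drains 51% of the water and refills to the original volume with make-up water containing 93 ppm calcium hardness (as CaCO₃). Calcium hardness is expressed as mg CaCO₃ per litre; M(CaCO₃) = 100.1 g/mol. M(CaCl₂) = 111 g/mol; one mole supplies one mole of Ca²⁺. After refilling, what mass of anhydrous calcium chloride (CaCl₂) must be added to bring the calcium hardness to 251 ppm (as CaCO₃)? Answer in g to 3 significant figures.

(a) Alkalinity to add: (125 − 83) = 42 mg/L as CaCO₃ × 488,000 L = 20,500 g as CaCO₃.
(a) Equivalents: 20,500 g ÷ 50 g/eq = 409.9 eq.
(a) NaHCO₃ supplies 1 eq per mole → 409.9 mol.
(a) Mass: 409.9 mol × 84 g/mol = 34,430 g.

(b) After draining 51% and refilling: 393 × 0.49 + 93 × 0.51 = 240 ppm.
(b) Deficit to target: 251 − 240 = 11 mg/L.
(b) As CaCO₃: 11 mg/L × 81,800 L = 899.8 g; ÷ 100.1 = 8.989 mol Ca²⁺.
(b) Mass: 8.989 × 111 = 997.8 g.

(a) 34.4 kg; (b) 998 g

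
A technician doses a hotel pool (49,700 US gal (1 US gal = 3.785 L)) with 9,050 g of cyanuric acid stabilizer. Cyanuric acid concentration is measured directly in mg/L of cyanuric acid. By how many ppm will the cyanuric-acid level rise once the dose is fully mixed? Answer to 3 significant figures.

Volume: 49,700 US gal × 3.785 L/gal = 188,114 L.
Rise: 9,050 g / 188,114 L × 1000 = 48.11 mg/L.

48.1 ppm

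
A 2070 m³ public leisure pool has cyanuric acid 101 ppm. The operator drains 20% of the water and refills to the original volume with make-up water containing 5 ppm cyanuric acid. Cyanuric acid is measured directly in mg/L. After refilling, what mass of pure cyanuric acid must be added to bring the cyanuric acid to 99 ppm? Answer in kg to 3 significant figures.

35.6 kg

Volume: 2070 m³ = 2,070,000 L.
After draining 20% and refilling: 101 × 0.80 + 5 × 0.20 = 81.8 ppm.
Deficit to target: 99 − 81.8 = 17.2 mg/L.
Mass: 17.2 mg/L × 2,070,000 L = 35,600 g cyanuric acid.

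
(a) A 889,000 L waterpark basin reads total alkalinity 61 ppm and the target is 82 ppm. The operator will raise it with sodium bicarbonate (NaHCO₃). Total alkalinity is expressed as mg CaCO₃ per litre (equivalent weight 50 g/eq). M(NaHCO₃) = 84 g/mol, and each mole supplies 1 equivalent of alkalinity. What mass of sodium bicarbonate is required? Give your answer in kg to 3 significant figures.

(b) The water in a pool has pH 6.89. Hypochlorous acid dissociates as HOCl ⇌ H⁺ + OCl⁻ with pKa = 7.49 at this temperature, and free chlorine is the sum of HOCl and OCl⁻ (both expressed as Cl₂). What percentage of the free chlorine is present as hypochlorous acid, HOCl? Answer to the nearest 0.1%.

(a) 31.4 kg; (b) 79.9%

(a) Alkalinity to add: (82 − 61) = 21 mg/L as CaCO₃ × 889,000 L = 18,670 g as CaCO₃.
(a) Equivalents: 18,670 g ÷ 50 g/eq = 373.4 eq.
(a) NaHCO₃ supplies 1 eq per mole → 373.4 mol.
(a) Mass: 373.4 mol × 84 g/mol = 31,360 g.

(b) [OCl⁻]/[HOCl] = 10^(pH − pKa) = 10^(6.89 − 7.49) = 10^-0.60 = 0.2512.
(b) Fraction as HOCl = 1 / (1 + 0.2512) = 0.7992.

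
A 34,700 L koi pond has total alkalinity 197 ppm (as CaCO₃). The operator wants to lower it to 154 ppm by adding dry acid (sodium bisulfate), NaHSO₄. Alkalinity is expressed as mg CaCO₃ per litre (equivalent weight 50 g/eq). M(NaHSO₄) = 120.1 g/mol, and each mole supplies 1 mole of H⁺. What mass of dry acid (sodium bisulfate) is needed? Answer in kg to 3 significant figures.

Alkalinity to neutralize: (197 − 154) = 43 mg/L as CaCO₃ × 34,700 L = 1492 g as CaCO₃.
Equivalents of H⁺ required: 1492 ÷ 50 g/eq = 29.84 eq = 29.84 mol NaHSO₄.
Mass of NaHSO₄: 29.84 × 120.1 = 3584 g.

3.58 kg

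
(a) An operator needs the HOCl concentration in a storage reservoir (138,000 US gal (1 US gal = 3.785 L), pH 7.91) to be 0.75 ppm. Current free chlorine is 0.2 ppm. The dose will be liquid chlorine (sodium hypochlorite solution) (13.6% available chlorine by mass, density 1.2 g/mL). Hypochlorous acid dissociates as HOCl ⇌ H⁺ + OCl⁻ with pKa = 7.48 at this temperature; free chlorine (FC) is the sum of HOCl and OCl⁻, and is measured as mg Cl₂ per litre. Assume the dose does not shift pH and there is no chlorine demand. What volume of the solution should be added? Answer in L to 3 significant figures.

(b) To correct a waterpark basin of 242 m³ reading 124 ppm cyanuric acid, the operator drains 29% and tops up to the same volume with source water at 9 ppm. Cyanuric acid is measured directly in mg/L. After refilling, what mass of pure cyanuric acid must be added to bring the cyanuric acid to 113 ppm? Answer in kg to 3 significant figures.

(a) Volume: 138,000 US gal × 3.785 L/gal = 522,330 L.
(a) [OCl⁻]/[HOCl] = 10^(pH − pKa) = 10^(7.91 − 7.48) = 2.692; fraction as HOCl = 1/(1 + 2.692) = 0.2709.
(a) Free chlorine required for 0.75 ppm HOCl: 0.75 / 0.2709 = 2.769 ppm.
(a) FC to add: 2.769 − 0.2 = 2.569 mg/L as Cl₂.
(a) Cl₂ equivalent: 2.569 mg/L × 522,330 L = 1342 g.
(a) Product at 13.6% available Cl: 1342 / 0.136 = 9865 g.
(a) Volume: 9865 g ÷ 1.2 g/mL = 8221 mL.

(b) Volume: 242 m³ = 242,000 L.
(b) After draining 29% and refilling: 124 × 0.71 + 9 × 0.29 = 90.65 ppm.
(b) Deficit to target: 113 − 90.65 = 22.35 mg/L.
(b) Mass: 22.35 mg/L × 242,000 L = 5409 g cyanuric acid.

(a) 8.22 L; (b) 5.41 kg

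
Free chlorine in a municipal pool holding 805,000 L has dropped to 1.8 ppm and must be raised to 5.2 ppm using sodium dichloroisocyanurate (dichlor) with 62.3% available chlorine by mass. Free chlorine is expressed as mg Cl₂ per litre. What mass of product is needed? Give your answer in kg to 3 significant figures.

4.39 kg

Chlorine deficit: 5.2 − 1.8 = 3.4 ppm = 3.4 mg/L as Cl₂.
Cl₂ equivalent needed: 3.4 mg/L × 805,000 L = 2,737,000 mg = 2737 g.
Product at 62.3% available chlorine: 2737 / 0.623 = 4393 g.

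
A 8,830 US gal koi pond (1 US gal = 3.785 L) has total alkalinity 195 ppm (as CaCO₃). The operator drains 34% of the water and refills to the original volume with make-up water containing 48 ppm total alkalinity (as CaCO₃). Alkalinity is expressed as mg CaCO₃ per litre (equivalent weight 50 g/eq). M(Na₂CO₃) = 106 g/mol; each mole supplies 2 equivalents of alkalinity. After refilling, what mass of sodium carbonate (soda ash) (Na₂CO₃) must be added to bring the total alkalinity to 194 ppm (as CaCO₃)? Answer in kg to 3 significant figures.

1.74 kg

Volume: 8,830 US gal × 3.785 L/gal = 33,422 L.
After draining 34% and refilling: 195 × 0.66 + 48 × 0.34 = 145.02 ppm.
Deficit to target: 194 − 145.02 = 48.98 mg/L.
As CaCO₃: 48.98 mg/L × 33,422 L = 1637 g; ÷ 50 g/eq ÷ 2 = 16.37 mol Na₂CO₃.
Mass: 16.37 × 106 = 1735 g.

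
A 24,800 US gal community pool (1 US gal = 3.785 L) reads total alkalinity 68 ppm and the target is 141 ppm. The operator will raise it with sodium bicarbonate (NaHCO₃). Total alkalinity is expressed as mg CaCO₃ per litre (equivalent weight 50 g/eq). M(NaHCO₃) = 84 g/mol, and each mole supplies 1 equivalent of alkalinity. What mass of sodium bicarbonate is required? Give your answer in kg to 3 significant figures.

Volume: 24,800 US gal × 3.785 L/gal = 93,868 L.
Alkalinity to add: (141 − 68) = 73 mg/L as CaCO₃ × 93,868 L = 6852 g as CaCO₃.
Equivalents: 6852 g ÷ 50 g/eq = 137 eq.
NaHCO₃ supplies 1 eq per mole → 137 mol.
Mass: 137 mol × 84 g/mol = 11,510 g.

11.5 kg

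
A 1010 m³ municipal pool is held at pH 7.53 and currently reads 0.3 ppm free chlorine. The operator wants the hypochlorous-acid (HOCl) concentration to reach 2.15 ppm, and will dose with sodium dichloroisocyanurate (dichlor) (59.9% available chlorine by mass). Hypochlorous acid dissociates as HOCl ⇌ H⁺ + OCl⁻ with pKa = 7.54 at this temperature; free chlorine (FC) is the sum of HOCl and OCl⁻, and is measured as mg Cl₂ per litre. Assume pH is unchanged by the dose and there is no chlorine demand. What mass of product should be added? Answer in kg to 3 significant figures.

6.66 kg

Volume: 1010 m³ = 1,010,000 L.
[OCl⁻]/[HOCl] = 10^(pH − pKa) = 10^(7.53 − 7.54) = 0.9772; fraction as HOCl = 1/(1 + 0.9772) = 0.5058.
Free chlorine required for 2.15 ppm HOCl: 2.15 / 0.5058 = 4.251 ppm.
FC to add: 4.251 − 0.3 = 3.951 mg/L as Cl₂.
Cl₂ equivalent: 3.951 mg/L × 1,010,000 L = 3991 g.
Product at 59.9% available Cl: 3991 / 0.599 = 6662 g.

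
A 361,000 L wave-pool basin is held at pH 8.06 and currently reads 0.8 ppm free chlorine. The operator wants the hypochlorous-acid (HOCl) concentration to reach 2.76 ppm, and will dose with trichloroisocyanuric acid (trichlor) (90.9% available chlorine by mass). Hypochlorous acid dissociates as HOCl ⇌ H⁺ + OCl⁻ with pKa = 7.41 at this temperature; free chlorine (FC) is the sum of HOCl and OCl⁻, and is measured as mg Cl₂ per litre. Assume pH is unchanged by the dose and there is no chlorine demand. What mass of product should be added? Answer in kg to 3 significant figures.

[OCl⁻]/[HOCl] = 10^(pH − pKa) = 10^(8.06 − 7.41) = 4.467; fraction as HOCl = 1/(1 + 4.467) = 0.1829.
Free chlorine required for 2.76 ppm HOCl: 2.76 / 0.1829 = 15.09 ppm.
FC to add: 15.09 − 0.8 = 14.29 mg/L as Cl₂.
Cl₂ equivalent: 14.29 mg/L × 361,000 L = 5158 g.
Product at 90.9% available Cl: 5158 / 0.909 = 5675 g.

5.67 kg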